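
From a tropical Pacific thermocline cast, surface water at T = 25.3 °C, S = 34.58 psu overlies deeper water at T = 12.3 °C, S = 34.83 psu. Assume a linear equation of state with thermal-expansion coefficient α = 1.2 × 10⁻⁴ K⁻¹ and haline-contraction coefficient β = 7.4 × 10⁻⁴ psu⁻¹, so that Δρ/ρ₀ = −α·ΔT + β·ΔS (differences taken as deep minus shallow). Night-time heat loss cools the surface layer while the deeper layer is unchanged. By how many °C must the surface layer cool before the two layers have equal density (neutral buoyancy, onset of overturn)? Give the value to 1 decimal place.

Neutral buoyancy requires Δρ = 0, i.e. −α(T_deep − T_surf′) + β(S_deep − S_surf) = 0.
T_surf′ = T_deep − (β/α)·ΔS = 12.3 − (7.4 × 10⁻⁴/1.2 × 10⁻⁴)·(+0.25) = 10.758 °C.
Cooling required: 25.3 − (10.758) = 14.542 °C.

14.5 °C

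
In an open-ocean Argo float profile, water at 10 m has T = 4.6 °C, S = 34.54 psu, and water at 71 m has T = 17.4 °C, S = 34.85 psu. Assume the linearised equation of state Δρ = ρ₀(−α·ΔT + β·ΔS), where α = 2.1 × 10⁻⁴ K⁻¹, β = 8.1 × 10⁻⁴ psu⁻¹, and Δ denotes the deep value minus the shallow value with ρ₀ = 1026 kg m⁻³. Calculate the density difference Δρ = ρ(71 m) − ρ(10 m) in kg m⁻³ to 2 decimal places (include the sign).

ΔT = +12.8 K, ΔS = +0.31 psu (deep − shallow).
Δρ/ρ₀ = −(2.1 × 10⁻⁴)(+12.8) + (8.1 × 10⁻⁴)(+0.31) = -2.4369 × 10⁻³.
Δρ = 1026 × (-2.4369 × 10⁻³) = -2.50 kg m⁻³.
Negative Δρ: lighter below, statically unstable.

-2.50 kg m⁻³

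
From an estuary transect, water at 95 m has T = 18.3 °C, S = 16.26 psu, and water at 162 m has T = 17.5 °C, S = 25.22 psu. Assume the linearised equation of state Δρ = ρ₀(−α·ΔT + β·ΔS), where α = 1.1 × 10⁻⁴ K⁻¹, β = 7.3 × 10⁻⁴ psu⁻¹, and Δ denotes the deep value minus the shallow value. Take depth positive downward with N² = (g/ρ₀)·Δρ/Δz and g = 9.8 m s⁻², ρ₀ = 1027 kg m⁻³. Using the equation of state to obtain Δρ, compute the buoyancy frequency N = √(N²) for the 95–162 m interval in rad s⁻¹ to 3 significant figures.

ΔT = -0.8 K, ΔS = +8.96 psu (deep − shallow).
Δρ/ρ₀ = −αΔT + βΔS = 8.80 × 10⁻⁵ + 6.5408 × 10⁻³ = 6.6288 × 10⁻³, so Δρ ≈ 6.808 kg m⁻³.
N² = (g/ρ₀)·Δρ/Δz = g·(Δρ/ρ₀)/Δz = 9.8 × 6.6288 × 10⁻³ / 67 = 9.6959 × 10⁻⁴ s⁻².
N = √(9.6959 × 10⁻⁴) = 0.031138 rad s⁻¹ ≈ 0.0311 rad s⁻¹.

0.0311 rad s⁻¹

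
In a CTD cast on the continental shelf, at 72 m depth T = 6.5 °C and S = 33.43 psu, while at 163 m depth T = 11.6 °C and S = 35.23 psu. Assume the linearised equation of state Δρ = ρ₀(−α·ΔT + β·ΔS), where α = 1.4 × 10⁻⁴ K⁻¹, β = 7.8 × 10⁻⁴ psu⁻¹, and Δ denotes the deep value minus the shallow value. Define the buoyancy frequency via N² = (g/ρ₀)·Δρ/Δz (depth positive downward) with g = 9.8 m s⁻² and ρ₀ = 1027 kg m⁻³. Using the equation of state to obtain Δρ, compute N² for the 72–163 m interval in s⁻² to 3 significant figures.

7.43 × 10⁻⁵ s⁻²

ΔT = +5.1 K, ΔS = +1.80 psu (deep − shallow).
Δρ/ρ₀ = −αΔT + βΔS = -7.14 × 10⁻⁴ + 1.404 × 10⁻³ = 6.90 × 10⁻⁴, so Δρ ≈ 0.7086 kg m⁻³.
N² = (g/ρ₀)·Δρ/Δz = g·(Δρ/ρ₀)/Δz = 9.8 × 6.90 × 10⁻⁴ / 91 = 7.4308 × 10⁻⁵ s⁻² ≈ 7.43 × 10⁻⁵ s⁻².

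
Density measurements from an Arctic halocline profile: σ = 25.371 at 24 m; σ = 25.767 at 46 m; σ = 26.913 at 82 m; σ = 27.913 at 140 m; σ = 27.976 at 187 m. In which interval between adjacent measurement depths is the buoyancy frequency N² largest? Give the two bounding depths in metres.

Compute the density gradient over each adjacent pair:
  24–46 m: Δρ/Δz = 0.396/22 = 0.018 kg m⁻⁴
  46–82 m: Δρ/Δz = 1.146/36 = 0.032 kg m⁻⁴
  82–140 m: Δρ/Δz = 1.000/58 = 0.017 kg m⁻⁴
  140–187 m: Δρ/Δz = 0.063/47 = 1.3 × 10⁻³ kg m⁻⁴
The largest gradient is in the 46–82 m interval — the pycnocline.

46–82 m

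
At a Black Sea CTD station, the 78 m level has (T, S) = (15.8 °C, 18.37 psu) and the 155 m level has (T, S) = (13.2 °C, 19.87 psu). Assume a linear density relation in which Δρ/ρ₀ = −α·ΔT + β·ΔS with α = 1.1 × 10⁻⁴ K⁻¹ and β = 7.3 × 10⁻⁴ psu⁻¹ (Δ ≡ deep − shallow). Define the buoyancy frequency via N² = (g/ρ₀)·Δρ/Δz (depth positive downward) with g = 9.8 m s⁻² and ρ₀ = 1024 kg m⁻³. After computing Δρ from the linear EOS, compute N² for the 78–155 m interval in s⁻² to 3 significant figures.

ΔT = -2.6 K, ΔS = +1.50 psu (deep − shallow).
Δρ/ρ₀ = −αΔT + βΔS = 2.86 × 10⁻⁴ + 1.095 × 10⁻³ = 1.381 × 10⁻³, so Δρ ≈ 1.414 kg m⁻³.
N² = (g/ρ₀)·Δρ/Δz = g·(Δρ/ρ₀)/Δz = 9.8 × 1.381 × 10⁻³ / 77 = 1.7576 × 10⁻⁴ s⁻² ≈ 1.76 × 10⁻⁴ s⁻².

1.76 × 10⁻⁴ s⁻²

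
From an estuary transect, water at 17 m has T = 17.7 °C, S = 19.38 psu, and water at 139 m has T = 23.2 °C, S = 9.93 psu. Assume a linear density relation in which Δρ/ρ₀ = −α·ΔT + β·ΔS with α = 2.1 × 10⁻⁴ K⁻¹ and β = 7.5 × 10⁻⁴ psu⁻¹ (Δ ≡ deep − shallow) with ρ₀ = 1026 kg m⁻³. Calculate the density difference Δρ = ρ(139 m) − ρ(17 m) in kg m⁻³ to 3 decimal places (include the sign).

-8.457 kg m⁻³

ΔT = +5.5 K, ΔS = -9.45 psu (deep − shallow).
Δρ/ρ₀ = −(2.1 × 10⁻⁴)(+5.5) + (7.5 × 10⁻⁴)(-9.45) = -8.2425 × 10⁻³.
Δρ = 1026 × (-8.2425 × 10⁻³) = -8.457 kg m⁻³.
Negative Δρ: lighter below, statically unstable.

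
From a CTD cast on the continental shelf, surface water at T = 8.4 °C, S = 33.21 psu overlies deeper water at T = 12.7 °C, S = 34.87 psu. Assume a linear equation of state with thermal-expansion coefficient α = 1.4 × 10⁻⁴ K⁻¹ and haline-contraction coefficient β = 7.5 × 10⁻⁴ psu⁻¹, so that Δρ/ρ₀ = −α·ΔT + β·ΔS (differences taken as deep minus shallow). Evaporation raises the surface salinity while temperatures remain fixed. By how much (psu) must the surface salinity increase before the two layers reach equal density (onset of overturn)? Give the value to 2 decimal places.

0.86 psu

Neutral buoyancy requires −α(T_deep − T_surf) + β(S_deep − S_surf′) = 0.
S_surf′ = S_deep − (α/β)·ΔT = 34.87 − (1.4 × 10⁻⁴/7.5 × 10⁻⁴)·(+4.3) = 34.0673 psu.
Increase required: 34.0673 − 33.21 = 0.8573 psu.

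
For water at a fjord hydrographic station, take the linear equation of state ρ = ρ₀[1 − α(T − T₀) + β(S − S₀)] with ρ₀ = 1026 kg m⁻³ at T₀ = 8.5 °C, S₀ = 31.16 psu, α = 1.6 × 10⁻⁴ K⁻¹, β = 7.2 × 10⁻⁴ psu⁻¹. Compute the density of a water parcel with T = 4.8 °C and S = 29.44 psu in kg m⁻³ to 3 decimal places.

1025.337 kg m⁻³

T − T₀ = -3.7 K, S − S₀ = -1.72 psu.
Bracket = 1 − α·(-3.7) + β·(-1.72) = 1 + (-6.464 × 10⁻⁴) = 0.9993536.
ρ = 1026 × 0.9993536 = 1025.337 kg m⁻³.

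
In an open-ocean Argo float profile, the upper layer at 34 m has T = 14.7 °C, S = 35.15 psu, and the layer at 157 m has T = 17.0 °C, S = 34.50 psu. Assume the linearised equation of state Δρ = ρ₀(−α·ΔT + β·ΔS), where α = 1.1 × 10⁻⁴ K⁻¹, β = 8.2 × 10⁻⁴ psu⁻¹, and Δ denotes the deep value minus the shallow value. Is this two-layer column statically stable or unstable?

ΔT = 17.0 − 14.7 = +2.3 K and ΔS = 34.50 − 35.15 = -0.65 psu (deep − shallow).
−αΔT = -2.53 × 10⁻⁴; βΔS = -5.33 × 10⁻⁴; sum Δρ/ρ₀ = -7.86 × 10⁻⁴.
Δρ/ρ₀ < 0, so Δρ < 0: deeper water is lighter → statically unstable; the column would overturn.

unstable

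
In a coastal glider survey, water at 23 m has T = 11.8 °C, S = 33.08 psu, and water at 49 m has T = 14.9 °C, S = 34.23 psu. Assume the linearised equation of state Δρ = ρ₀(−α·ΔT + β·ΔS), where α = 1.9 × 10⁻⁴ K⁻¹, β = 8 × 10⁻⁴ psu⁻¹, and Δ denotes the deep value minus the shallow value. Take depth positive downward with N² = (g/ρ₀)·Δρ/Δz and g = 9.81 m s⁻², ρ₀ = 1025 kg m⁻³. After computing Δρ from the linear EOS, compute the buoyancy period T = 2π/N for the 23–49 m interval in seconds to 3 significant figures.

ΔT = +3.1 K, ΔS = +1.15 psu (deep − shallow).
Δρ/ρ₀ = −αΔT + βΔS = -5.89 × 10⁻⁴ + 9.20 × 10⁻⁴ = 3.31 × 10⁻⁴, so Δρ ≈ 0.3393 kg m⁻³.
N² = (g/ρ₀)·Δρ/Δz = g·(Δρ/ρ₀)/Δz = 9.81 × 3.31 × 10⁻⁴ / 26 = 1.2489 × 10⁻⁴ s⁻².
N = √(1.2489 × 10⁻⁴) = 0.011175 rad s⁻¹ → T = 2π/N = 562.25 s ≈ 562 s.

562 s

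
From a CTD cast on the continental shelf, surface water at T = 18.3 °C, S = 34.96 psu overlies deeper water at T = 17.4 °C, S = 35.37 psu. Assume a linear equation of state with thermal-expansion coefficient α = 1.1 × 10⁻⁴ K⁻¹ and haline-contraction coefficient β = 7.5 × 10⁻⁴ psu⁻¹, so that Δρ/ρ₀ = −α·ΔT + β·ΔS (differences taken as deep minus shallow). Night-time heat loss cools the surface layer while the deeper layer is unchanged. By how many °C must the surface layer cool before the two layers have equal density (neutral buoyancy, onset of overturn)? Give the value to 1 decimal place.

Neutral buoyancy requires Δρ = 0, i.e. −α(T_deep − T_surf′) + β(S_deep − S_surf) = 0.
T_surf′ = T_deep − (β/α)·ΔS = 17.4 − (7.5 × 10⁻⁴/1.1 × 10⁻⁴)·(+0.41) = 14.605 °C.
Cooling required: 18.3 − (14.605) = 3.695 °C.

3.7 °C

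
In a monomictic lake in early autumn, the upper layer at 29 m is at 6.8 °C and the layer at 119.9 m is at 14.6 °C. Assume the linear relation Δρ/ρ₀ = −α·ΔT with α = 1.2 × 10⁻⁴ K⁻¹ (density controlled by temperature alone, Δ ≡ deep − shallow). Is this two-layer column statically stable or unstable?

ΔT = 14.6 − 6.8 = +7.8 K, so Δρ/ρ₀ = −αΔT = -9.36 × 10⁻⁴.
Δρ/ρ₀ < 0, so Δρ < 0: deeper water is lighter → statically unstable; the column would overturn.

unstable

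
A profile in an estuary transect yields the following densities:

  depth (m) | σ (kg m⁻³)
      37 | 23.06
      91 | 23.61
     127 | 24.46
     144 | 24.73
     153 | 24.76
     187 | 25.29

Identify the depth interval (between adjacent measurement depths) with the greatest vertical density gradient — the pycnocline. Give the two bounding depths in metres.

91–127 m

Compute the density gradient over each adjacent pair:
  37–91 m: Δρ/Δz = 0.55/54 = 0.010 kg m⁻⁴
  91–127 m: Δρ/Δz = 0.85/36 = 0.024 kg m⁻⁴
  127–144 m: Δρ/Δz = 0.27/17 = 0.016 kg m⁻⁴
  144–153 m: Δρ/Δz = 0.03/9 = 3.3 × 10⁻³ kg m⁻⁴
  153–187 m: Δρ/Δz = 0.53/34 = 0.016 kg m⁻⁴
The largest gradient is in the 91–127 m interval — the pycnocline.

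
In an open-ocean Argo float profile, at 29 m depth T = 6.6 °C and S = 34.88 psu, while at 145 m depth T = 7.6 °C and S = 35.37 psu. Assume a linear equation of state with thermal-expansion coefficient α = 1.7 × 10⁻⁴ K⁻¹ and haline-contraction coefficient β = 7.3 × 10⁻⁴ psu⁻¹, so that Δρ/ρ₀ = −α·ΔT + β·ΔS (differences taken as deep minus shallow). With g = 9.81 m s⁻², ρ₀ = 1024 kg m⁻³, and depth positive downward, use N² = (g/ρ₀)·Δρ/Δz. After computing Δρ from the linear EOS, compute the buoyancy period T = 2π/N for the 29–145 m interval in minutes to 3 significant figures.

26.3 min

ΔT = +1.0 K, ΔS = +0.49 psu (deep − shallow).
Δρ/ρ₀ = −αΔT + βΔS = -1.70 × 10⁻⁴ + 3.577 × 10⁻⁴ = 1.877 × 10⁻⁴, so Δρ ≈ 0.1922 kg m⁻³.
N² = (g/ρ₀)·Δρ/Δz = g·(Δρ/ρ₀)/Δz = 9.81 × 1.877 × 10⁻⁴ / 116 = 1.5874 × 10⁻⁵ s⁻².
N = √(1.5874 × 10⁻⁵) = 3.9842 × 10⁻³ rad s⁻¹ → T = 2π/N = 1.5770 × 10³ s = 26.283 min ≈ 26.3 min.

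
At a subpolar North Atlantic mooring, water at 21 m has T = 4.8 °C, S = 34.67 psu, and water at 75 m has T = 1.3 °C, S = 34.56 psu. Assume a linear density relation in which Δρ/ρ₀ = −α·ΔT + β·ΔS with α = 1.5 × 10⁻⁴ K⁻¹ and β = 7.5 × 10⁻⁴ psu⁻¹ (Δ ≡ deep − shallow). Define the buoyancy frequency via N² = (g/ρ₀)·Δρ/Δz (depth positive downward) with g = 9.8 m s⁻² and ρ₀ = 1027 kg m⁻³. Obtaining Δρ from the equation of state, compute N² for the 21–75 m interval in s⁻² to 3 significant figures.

ΔT = -3.5 K, ΔS = -0.11 psu (deep − shallow).
Δρ/ρ₀ = −αΔT + βΔS = 5.25 × 10⁻⁴ − 8.25 × 10⁻⁵ = 4.425 × 10⁻⁴, so Δρ ≈ 0.4544 kg m⁻³.
N² = (g/ρ₀)·Δρ/Δz = g·(Δρ/ρ₀)/Δz = 9.8 × 4.425 × 10⁻⁴ / 54 = 8.0306 × 10⁻⁵ s⁻² ≈ 8.03 × 10⁻⁵ s⁻².

8.03 × 10⁻⁵ s⁻²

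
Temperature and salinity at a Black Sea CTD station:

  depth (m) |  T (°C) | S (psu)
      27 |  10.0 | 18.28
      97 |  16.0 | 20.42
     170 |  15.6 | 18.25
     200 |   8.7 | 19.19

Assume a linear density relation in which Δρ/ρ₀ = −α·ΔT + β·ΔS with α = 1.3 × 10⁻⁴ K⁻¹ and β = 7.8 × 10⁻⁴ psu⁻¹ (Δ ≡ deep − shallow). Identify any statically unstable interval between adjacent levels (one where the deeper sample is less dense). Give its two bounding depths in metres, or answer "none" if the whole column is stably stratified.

Evaluate Δρ/ρ₀ = −αΔT + βΔS across each adjacent pair:
  27–97 m: −αΔT+βΔS = −(1.3 × 10⁻⁴)(+6.0)+(7.8 × 10⁻⁴)(+2.14) = 8.9 × 10⁻⁴ → stable
  97–170 m: −αΔT+βΔS = −(1.3 × 10⁻⁴)(-0.4)+(7.8 × 10⁻⁴)(-2.17) = -1.6 × 10⁻³ → UNSTABLE
  170–200 m: −αΔT+βΔS = −(1.3 × 10⁻⁴)(-6.9)+(7.8 × 10⁻⁴)(+0.94) = 1.6 × 10⁻³ → stable
The 97–170 m interval has Δρ < 0: lighter water underlies denser water.

97–170 m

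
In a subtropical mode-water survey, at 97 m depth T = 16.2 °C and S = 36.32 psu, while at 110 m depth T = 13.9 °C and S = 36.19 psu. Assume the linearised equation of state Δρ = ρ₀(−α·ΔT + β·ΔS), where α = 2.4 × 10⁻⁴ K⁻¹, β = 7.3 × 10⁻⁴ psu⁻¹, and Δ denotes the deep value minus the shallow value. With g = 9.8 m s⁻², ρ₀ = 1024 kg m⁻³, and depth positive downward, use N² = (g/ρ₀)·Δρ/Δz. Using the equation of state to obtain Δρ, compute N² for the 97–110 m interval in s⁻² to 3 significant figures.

ΔT = -2.3 K, ΔS = -0.13 psu (deep − shallow).
Δρ/ρ₀ = −αΔT + βΔS = 5.52 × 10⁻⁴ − 9.49 × 10⁻⁵ = 4.571 × 10⁻⁴, so Δρ ≈ 0.4681 kg m⁻³.
N² = (g/ρ₀)·Δρ/Δz = g·(Δρ/ρ₀)/Δz = 9.8 × 4.571 × 10⁻⁴ / 13 = 3.4458 × 10⁻⁴ s⁻² ≈ 3.45 × 10⁻⁴ s⁻².

3.45 × 10⁻⁴ s⁻²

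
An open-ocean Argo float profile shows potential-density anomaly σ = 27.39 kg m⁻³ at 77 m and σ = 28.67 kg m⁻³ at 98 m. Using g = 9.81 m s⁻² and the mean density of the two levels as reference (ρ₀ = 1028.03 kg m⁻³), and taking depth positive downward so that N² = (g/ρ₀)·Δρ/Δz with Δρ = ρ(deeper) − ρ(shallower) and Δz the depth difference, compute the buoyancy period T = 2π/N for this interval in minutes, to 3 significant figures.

Δρ = 1028.67 − 1027.39 = 1.28 kg m⁻³ over Δz = 98 − 77 = 21 m.
N² = (9.81/1028.03) × (1.28/21) = 5.8164 × 10⁻⁴ s⁻².
N = √(5.8164 × 10⁻⁴) = 0.024117 rad s⁻¹, so T = 2π/N = 260.53 s = 4.3422 min ≈ 4.34 min.

4.34 min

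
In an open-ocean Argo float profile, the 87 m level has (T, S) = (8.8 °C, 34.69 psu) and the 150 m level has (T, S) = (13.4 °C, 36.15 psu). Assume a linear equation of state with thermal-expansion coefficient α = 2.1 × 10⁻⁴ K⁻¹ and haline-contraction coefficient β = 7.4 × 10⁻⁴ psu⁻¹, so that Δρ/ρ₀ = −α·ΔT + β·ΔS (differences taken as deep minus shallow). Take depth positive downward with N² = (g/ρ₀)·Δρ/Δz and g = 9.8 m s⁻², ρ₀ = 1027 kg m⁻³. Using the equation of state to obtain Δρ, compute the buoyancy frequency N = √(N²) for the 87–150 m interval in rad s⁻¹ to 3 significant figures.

ΔT = +4.6 K, ΔS = +1.46 psu (deep − shallow).
Δρ/ρ₀ = −αΔT + βΔS = -9.66 × 10⁻⁴ + 1.0804 × 10⁻³ = 1.144 × 10⁻⁴, so Δρ ≈ 0.1175 kg m⁻³.
N² = (g/ρ₀)·Δρ/Δz = g·(Δρ/ρ₀)/Δz = 9.8 × 1.144 × 10⁻⁴ / 63 = 1.7796 × 10⁻⁵ s⁻².
N = √(1.7796 × 10⁻⁵) = 4.2185 × 10⁻³ rad s⁻¹ ≈ 4.22 × 10⁻³ rad s⁻¹.

4.22 × 10⁻³ rad s⁻¹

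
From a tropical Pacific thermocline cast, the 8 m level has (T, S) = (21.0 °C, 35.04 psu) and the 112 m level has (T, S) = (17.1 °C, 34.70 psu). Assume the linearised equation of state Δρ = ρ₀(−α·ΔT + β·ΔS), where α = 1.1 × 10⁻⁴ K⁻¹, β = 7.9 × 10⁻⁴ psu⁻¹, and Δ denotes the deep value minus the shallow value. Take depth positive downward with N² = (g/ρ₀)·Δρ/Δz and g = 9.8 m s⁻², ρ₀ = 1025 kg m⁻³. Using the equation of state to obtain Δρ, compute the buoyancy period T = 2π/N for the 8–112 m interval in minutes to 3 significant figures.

26.9 min

ΔT = -3.9 K, ΔS = -0.34 psu (deep − shallow).
Δρ/ρ₀ = −αΔT + βΔS = 4.29 × 10⁻⁴ − 2.686 × 10⁻⁴ = 1.604 × 10⁻⁴, so Δρ ≈ 0.1644 kg m⁻³.
N² = (g/ρ₀)·Δρ/Δz = g·(Δρ/ρ₀)/Δz = 9.8 × 1.604 × 10⁻⁴ / 104 = 1.5115 × 10⁻⁵ s⁻².
N = √(1.5115 × 10⁻⁵) = 3.8878 × 10⁻³ rad s⁻¹ → T = 2π/N = 1.6161 × 10³ s = 26.935 min ≈ 26.9 min.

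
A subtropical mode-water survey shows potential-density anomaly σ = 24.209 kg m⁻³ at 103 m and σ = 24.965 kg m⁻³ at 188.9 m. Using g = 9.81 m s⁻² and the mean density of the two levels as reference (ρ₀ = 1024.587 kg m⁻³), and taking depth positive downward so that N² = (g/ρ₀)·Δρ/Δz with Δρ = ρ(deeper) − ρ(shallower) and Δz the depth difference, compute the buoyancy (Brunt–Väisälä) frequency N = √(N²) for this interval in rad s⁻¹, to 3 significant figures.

9.18 × 10⁻³ rad s⁻¹

Δρ = 1024.965 − 1024.209 = 0.756 kg m⁻³ over Δz = 188.9 − 103 = 85.9 m.
N² = (9.81/1024.587) × (0.756/85.9) = 8.4265 × 10⁻⁵ s⁻².
N = √(8.4265 × 10⁻⁵) = 9.1796 × 10⁻³ rad s⁻¹ ≈ 9.18 × 10⁻³ rad s⁻¹.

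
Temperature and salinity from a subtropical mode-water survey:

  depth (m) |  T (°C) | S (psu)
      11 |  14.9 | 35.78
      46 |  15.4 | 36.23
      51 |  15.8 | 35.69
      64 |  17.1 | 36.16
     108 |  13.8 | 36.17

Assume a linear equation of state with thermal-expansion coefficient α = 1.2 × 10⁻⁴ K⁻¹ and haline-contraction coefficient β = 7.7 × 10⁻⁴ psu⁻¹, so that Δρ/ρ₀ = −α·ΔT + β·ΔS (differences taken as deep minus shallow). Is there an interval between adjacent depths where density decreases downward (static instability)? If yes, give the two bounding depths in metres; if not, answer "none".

46–51 m

Evaluate Δρ/ρ₀ = −αΔT + βΔS across each adjacent pair:
  11–46 m: −αΔT+βΔS = −(1.2 × 10⁻⁴)(+0.5)+(7.7 × 10⁻⁴)(+0.45) = 2.9 × 10⁻⁴ → stable
  46–51 m: −αΔT+βΔS = −(1.2 × 10⁻⁴)(+0.4)+(7.7 × 10⁻⁴)(-0.54) = -4.6 × 10⁻⁴ → UNSTABLE
  51–64 m: −αΔT+βΔS = −(1.2 × 10⁻⁴)(+1.3)+(7.7 × 10⁻⁴)(+0.47) = 2.1 × 10⁻⁴ → stable
  64–108 m: −αΔT+βΔS = −(1.2 × 10⁻⁴)(-3.3)+(7.7 × 10⁻⁴)(+0.01) = 4.0 × 10⁻⁴ → stable
The 46–51 m interval has Δρ < 0: lighter water underlies denser water.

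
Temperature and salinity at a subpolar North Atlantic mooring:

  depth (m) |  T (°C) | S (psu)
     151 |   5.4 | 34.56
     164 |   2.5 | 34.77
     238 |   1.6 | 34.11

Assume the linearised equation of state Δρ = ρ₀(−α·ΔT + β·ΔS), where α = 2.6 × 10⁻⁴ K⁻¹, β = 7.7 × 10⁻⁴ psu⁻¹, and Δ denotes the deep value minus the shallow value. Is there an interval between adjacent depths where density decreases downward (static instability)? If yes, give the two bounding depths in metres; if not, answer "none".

Evaluate Δρ/ρ₀ = −αΔT + βΔS across each adjacent pair:
  151–164 m: −αΔT+βΔS = −(2.6 × 10⁻⁴)(-2.9)+(7.7 × 10⁻⁴)(+0.21) = 9.2 × 10⁻⁴ → stable
  164–238 m: −αΔT+βΔS = −(2.6 × 10⁻⁴)(-0.9)+(7.7 × 10⁻⁴)(-0.66) = -2.7 × 10⁻⁴ → UNSTABLE
The 164–238 m interval has Δρ < 0: lighter water underlies denser water.

164–238 m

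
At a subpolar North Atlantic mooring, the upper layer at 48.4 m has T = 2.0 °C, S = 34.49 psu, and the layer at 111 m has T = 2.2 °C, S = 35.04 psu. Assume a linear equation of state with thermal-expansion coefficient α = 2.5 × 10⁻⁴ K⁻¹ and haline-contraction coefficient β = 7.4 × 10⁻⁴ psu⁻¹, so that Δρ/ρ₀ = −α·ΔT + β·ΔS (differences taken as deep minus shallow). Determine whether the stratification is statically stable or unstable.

stable

ΔT = 2.2 − 2.0 = +0.2 K and ΔS = 35.04 − 34.49 = +0.55 psu (deep − shallow).
−αΔT = -5.00 × 10⁻⁵; βΔS = 4.07 × 10⁻⁴; sum Δρ/ρ₀ = 3.57 × 10⁻⁴.
Δρ/ρ₀ > 0, so Δρ > 0: deeper water is denser → statically stable.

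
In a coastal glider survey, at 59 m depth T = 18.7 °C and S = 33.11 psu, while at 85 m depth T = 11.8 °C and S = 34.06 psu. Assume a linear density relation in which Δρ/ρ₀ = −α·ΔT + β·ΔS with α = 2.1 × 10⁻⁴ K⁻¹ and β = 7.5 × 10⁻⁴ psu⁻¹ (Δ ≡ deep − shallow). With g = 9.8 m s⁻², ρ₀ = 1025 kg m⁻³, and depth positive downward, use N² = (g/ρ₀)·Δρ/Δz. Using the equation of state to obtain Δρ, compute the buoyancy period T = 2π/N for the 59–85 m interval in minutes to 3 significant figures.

ΔT = -6.9 K, ΔS = +0.95 psu (deep − shallow).
Δρ/ρ₀ = −αΔT + βΔS = 1.449 × 10⁻³ + 7.125 × 10⁻⁴ = 2.1615 × 10⁻³, so Δρ ≈ 2.216 kg m⁻³.
N² = (g/ρ₀)·Δρ/Δz = g·(Δρ/ρ₀)/Δz = 9.8 × 2.1615 × 10⁻³ / 26 = 8.1472 × 10⁻⁴ s⁻².
N = √(8.1472 × 10⁻⁴) = 0.028543 rad s⁻¹ → T = 2π/N = 220.13 s = 3.6688 min ≈ 3.67 min.

3.67 min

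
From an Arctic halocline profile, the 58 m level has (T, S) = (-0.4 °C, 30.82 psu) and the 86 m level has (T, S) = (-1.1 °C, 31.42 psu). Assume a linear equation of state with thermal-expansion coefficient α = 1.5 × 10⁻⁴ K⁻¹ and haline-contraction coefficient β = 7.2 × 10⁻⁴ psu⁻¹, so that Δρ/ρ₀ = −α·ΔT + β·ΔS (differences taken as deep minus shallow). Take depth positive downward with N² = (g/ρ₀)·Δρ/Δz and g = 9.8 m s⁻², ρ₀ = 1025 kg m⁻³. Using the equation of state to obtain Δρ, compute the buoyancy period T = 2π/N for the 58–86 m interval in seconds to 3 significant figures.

ΔT = -0.7 K, ΔS = +0.60 psu (deep − shallow).
Δρ/ρ₀ = −αΔT + βΔS = 1.05 × 10⁻⁴ + 4.32 × 10⁻⁴ = 5.37 × 10⁻⁴, so Δρ ≈ 0.5504 kg m⁻³.
N² = (g/ρ₀)·Δρ/Δz = g·(Δρ/ρ₀)/Δz = 9.8 × 5.37 × 10⁻⁴ / 28 = 1.8795 × 10⁻⁴ s⁻².
N = √(1.8795 × 10⁻⁴) = 0.013709 rad s⁻¹ → T = 2π/N = 458.33 s ≈ 458 s.

458 s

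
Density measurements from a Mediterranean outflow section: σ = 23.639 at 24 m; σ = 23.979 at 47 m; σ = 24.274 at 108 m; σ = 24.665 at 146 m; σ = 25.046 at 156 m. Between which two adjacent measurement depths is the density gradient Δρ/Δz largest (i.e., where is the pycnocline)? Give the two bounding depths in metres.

Compute the density gradient over each adjacent pair:
  24–47 m: Δρ/Δz = 0.340/23 = 0.015 kg m⁻⁴
  47–108 m: Δρ/Δz = 0.295/61 = 4.8 × 10⁻³ kg m⁻⁴
  108–146 m: Δρ/Δz = 0.391/38 = 0.010 kg m⁻⁴
  146–156 m: Δρ/Δz = 0.381/10 = 0.038 kg m⁻⁴
The largest gradient is in the 146–156 m interval — the pycnocline.

146–156 m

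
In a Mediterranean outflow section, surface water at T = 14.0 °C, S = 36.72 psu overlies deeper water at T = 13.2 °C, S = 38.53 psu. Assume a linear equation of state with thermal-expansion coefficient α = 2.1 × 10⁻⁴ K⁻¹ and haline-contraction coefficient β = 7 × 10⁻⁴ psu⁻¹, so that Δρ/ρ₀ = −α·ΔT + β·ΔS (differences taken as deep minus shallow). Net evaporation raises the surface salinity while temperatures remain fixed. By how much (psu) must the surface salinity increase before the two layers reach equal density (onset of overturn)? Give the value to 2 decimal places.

Neutral buoyancy requires −α(T_deep − T_surf) + β(S_deep − S_surf′) = 0.
S_surf′ = S_deep − (α/β)·ΔT = 38.53 − (2.1 × 10⁻⁴/7 × 10⁻⁴)·(-0.8) = 38.7700 psu.
Increase required: 38.7700 − 36.72 = 2.0500 psu.

2.05 psu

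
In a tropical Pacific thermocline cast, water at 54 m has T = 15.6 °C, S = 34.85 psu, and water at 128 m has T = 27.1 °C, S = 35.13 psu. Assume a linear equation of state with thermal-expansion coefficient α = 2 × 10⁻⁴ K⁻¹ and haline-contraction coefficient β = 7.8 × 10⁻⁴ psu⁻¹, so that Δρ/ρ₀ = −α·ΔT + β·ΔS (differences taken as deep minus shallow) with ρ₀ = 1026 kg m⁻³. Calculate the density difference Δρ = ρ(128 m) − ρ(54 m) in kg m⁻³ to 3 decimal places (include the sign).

-2.136 kg m⁻³

ΔT = +11.5 K, ΔS = +0.28 psu (deep − shallow).
Δρ/ρ₀ = −(2 × 10⁻⁴)(+11.5) + (7.8 × 10⁻⁴)(+0.28) = -2.0816 × 10⁻³.
Δρ = 1026 × (-2.0816 × 10⁻³) = -2.136 kg m⁻³.
Negative Δρ: lighter below, statically unstable.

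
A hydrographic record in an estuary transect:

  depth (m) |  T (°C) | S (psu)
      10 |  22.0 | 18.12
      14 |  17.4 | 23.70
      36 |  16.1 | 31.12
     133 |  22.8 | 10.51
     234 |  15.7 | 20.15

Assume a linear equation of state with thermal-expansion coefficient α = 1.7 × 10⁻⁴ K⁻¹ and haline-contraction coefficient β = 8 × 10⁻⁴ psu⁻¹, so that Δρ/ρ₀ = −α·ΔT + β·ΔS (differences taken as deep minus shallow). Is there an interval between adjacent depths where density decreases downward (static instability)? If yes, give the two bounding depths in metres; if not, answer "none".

Evaluate Δρ/ρ₀ = −αΔT + βΔS across each adjacent pair:
  10–14 m: −αΔT+βΔS = −(1.7 × 10⁻⁴)(-4.6)+(8 × 10⁻⁴)(+5.58) = 5.2 × 10⁻³ → stable
  14–36 m: −αΔT+βΔS = −(1.7 × 10⁻⁴)(-1.3)+(8 × 10⁻⁴)(+7.42) = 6.2 × 10⁻³ → stable
  36–133 m: −αΔT+βΔS = −(1.7 × 10⁻⁴)(+6.7)+(8 × 10⁻⁴)(-20.61) = -0.018 → UNSTABLE
  133–234 m: −αΔT+βΔS = −(1.7 × 10⁻⁴)(-7.1)+(8 × 10⁻⁴)(+9.64) = 8.9 × 10⁻³ → stable
The 36–133 m interval has Δρ < 0: lighter water underlies denser water.

36–133 m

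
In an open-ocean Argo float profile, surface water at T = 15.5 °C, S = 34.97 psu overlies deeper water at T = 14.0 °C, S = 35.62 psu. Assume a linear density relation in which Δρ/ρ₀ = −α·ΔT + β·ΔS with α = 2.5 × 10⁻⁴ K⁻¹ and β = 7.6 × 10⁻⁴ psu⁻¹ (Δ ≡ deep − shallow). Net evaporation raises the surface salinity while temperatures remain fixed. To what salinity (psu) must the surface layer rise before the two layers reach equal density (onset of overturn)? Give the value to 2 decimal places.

36.11 psu

Neutral buoyancy requires −α(T_deep − T_surf) + β(S_deep − S_surf′) = 0.
S_surf′ = S_deep − (α/β)·ΔT = 35.62 − (2.5 × 10⁻⁴/7.6 × 10⁻⁴)·(-1.5) = 36.1134 psu.
Increase required: 36.1134 − 34.97 = 1.1434 psu.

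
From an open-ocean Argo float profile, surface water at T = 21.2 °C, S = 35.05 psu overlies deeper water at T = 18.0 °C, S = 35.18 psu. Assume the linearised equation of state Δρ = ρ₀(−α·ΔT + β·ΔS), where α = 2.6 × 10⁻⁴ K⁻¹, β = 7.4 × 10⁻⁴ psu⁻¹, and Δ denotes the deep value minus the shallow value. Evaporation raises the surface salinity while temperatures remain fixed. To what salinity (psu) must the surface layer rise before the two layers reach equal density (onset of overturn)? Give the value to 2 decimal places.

36.30 psu

Neutral buoyancy requires −α(T_deep − T_surf) + β(S_deep − S_surf′) = 0.
S_surf′ = S_deep − (α/β)·ΔT = 35.18 − (2.6 × 10⁻⁴/7.4 × 10⁻⁴)·(-3.2) = 36.3043 psu.
Increase required: 36.3043 − 35.05 = 1.2543 psu.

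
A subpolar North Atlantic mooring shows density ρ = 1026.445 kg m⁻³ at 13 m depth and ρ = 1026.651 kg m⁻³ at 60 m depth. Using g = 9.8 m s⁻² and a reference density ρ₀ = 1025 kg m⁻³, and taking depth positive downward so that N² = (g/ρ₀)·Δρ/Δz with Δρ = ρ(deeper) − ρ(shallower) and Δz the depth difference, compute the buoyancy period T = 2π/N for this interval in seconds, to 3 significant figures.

Δρ = 1026.651 − 1026.445 = 0.206 kg m⁻³ over Δz = 60 − 13 = 47 m.
N² = (9.8/1025) × (0.206/47) = 4.1906 × 10⁻⁵ s⁻².
N = √(4.1906 × 10⁻⁵) = 6.4735 × 10⁻³ rad s⁻¹, so T = 2π/N = 970.60 s ≈ 971 s.

971 s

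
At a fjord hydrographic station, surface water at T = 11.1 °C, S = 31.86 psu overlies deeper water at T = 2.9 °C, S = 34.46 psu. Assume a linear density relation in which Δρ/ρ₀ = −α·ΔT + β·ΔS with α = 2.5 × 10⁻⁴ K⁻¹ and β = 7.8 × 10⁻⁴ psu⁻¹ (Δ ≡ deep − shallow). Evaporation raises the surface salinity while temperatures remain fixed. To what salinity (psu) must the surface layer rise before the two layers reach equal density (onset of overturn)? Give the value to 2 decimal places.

37.09 psu

Neutral buoyancy requires −α(T_deep − T_surf) + β(S_deep − S_surf′) = 0.
S_surf′ = S_deep − (α/β)·ΔT = 34.46 − (2.5 × 10⁻⁴/7.8 × 10⁻⁴)·(-8.2) = 37.0882 psu.
Increase required: 37.0882 − 31.86 = 5.2282 psu.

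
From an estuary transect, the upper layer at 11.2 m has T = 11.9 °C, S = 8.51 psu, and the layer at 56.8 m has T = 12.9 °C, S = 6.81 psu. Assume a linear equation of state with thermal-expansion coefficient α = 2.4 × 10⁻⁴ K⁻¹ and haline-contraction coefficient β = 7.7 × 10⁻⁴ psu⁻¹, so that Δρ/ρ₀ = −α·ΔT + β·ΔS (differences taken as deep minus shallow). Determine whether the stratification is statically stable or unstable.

unstable

ΔT = 12.9 − 11.9 = +1.0 K and ΔS = 6.81 − 8.51 = -1.70 psu (deep − shallow).
−αΔT = -2.40 × 10⁻⁴; βΔS = -1.309 × 10⁻³; sum Δρ/ρ₀ = -1.549 × 10⁻³.
Δρ/ρ₀ < 0, so Δρ < 0: deeper water is lighter → statically unstable; the column would overturn.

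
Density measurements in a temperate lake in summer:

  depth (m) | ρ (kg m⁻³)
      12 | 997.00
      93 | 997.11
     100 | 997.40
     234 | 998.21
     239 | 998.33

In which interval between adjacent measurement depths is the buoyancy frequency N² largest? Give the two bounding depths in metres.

Compute the density gradient over each adjacent pair:
  12–93 m: Δρ/Δz = 0.11/81 = 1.4 × 10⁻³ kg m⁻⁴
  93–100 m: Δρ/Δz = 0.29/7 = 0.041 kg m⁻⁴
  100–234 m: Δρ/Δz = 0.81/134 = 6.0 × 10⁻³ kg m⁻⁴
  234–239 m: Δρ/Δz = 0.12/5 = 0.024 kg m⁻⁴
The largest gradient is in the 93–100 m interval — the pycnocline.

93–100 m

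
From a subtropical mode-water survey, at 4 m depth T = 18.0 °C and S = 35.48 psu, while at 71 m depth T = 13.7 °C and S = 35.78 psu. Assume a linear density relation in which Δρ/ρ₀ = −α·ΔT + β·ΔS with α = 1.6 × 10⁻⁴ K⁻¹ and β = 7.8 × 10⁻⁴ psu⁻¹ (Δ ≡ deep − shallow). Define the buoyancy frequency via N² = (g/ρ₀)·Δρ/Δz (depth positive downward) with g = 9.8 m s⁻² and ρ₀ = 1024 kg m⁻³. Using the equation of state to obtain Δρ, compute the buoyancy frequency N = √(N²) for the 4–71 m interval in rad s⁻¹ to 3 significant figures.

0.0116 rad s⁻¹

ΔT = -4.3 K, ΔS = +0.30 psu (deep − shallow).
Δρ/ρ₀ = −αΔT + βΔS = 6.88 × 10⁻⁴ + 2.34 × 10⁻⁴ = 9.22 × 10⁻⁴, so Δρ ≈ 0.9441 kg m⁻³.
N² = (g/ρ₀)·Δρ/Δz = g·(Δρ/ρ₀)/Δz = 9.8 × 9.22 × 10⁻⁴ / 67 = 1.3486 × 10⁻⁴ s⁻².
N = √(1.3486 × 10⁻⁴) = 0.011613 rad s⁻¹ ≈ 0.0116 rad s⁻¹.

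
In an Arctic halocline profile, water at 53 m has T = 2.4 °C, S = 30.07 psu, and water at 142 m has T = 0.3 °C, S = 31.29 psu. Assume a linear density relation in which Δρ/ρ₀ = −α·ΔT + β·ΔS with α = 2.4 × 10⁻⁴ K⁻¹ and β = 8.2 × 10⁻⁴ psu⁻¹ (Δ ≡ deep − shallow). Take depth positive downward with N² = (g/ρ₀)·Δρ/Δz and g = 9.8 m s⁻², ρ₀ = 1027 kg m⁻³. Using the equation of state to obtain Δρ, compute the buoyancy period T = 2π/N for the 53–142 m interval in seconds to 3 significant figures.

488 s

ΔT = -2.1 K, ΔS = +1.22 psu (deep − shallow).
Δρ/ρ₀ = −αΔT + βΔS = 5.04 × 10⁻⁴ + 1.0004 × 10⁻³ = 1.5044 × 10⁻³, so Δρ ≈ 1.545 kg m⁻³.
N² = (g/ρ₀)·Δρ/Δz = g·(Δρ/ρ₀)/Δz = 9.8 × 1.5044 × 10⁻³ / 89 = 1.6565 × 10⁻⁴ s⁻².
N = √(1.6565 × 10⁻⁴) = 0.012871 rad s⁻¹ → T = 2π/N = 488.17 s ≈ 488 s.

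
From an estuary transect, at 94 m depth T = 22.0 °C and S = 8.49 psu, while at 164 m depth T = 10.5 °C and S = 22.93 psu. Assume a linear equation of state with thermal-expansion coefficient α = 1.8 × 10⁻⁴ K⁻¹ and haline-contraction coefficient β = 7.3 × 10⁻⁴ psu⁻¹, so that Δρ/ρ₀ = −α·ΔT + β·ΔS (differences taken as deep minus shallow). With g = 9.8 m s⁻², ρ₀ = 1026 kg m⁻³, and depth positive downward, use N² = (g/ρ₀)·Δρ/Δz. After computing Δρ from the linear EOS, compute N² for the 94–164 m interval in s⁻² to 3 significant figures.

1.77 × 10⁻³ s⁻²

ΔT = -11.5 K, ΔS = +14.44 psu (deep − shallow).
Δρ/ρ₀ = −αΔT + βΔS = 2.07 × 10⁻³ + 0.0105412 = 0.0126112, so Δρ ≈ 12.94 kg m⁻³.
N² = (g/ρ₀)·Δρ/Δz = g·(Δρ/ρ₀)/Δz = 9.8 × 0.0126112 / 70 = 1.7656 × 10⁻³ s⁻² ≈ 1.77 × 10⁻³ s⁻².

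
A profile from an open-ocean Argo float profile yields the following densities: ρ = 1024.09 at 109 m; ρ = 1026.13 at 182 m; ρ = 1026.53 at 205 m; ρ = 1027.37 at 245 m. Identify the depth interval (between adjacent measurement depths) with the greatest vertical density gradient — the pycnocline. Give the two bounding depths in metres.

Compute the density gradient over each adjacent pair:
  109–182 m: Δρ/Δz = 2.04/73 = 0.028 kg m⁻⁴
  182–205 m: Δρ/Δz = 0.40/23 = 0.017 kg m⁻⁴
  205–245 m: Δρ/Δz = 0.84/40 = 0.021 kg m⁻⁴
The largest gradient is in the 109–182 m interval — the pycnocline.

109–182 m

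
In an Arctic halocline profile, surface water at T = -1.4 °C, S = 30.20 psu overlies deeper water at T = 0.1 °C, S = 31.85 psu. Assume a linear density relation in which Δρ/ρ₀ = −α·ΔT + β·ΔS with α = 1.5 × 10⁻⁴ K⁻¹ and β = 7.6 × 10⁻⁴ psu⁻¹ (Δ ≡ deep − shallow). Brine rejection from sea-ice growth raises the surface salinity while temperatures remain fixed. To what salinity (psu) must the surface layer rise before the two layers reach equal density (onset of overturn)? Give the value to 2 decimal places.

31.55 psu

Neutral buoyancy requires −α(T_deep − T_surf) + β(S_deep − S_surf′) = 0.
S_surf′ = S_deep − (α/β)·ΔT = 31.85 − (1.5 × 10⁻⁴/7.6 × 10⁻⁴)·(+1.5) = 31.5539 psu.
Increase required: 31.5539 − 30.20 = 1.3539 psu.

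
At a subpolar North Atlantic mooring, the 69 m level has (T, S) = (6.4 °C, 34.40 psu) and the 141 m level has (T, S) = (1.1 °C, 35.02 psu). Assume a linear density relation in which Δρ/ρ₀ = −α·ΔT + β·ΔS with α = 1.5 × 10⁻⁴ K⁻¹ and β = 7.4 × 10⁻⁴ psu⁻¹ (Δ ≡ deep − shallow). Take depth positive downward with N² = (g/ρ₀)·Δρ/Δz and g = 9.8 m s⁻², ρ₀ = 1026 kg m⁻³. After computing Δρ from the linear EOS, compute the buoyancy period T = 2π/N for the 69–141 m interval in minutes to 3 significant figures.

8.02 min

ΔT = -5.3 K, ΔS = +0.62 psu (deep − shallow).
Δρ/ρ₀ = −αΔT + βΔS = 7.95 × 10⁻⁴ + 4.588 × 10⁻⁴ = 1.2538 × 10⁻³, so Δρ ≈ 1.286 kg m⁻³.
N² = (g/ρ₀)·Δρ/Δz = g·(Δρ/ρ₀)/Δz = 9.8 × 1.2538 × 10⁻³ / 72 = 1.7066 × 10⁻⁴ s⁻².
N = √(1.7066 × 10⁻⁴) = 0.013064 rad s⁻¹ → T = 2π/N = 480.95 s = 8.0158 min ≈ 8.02 min.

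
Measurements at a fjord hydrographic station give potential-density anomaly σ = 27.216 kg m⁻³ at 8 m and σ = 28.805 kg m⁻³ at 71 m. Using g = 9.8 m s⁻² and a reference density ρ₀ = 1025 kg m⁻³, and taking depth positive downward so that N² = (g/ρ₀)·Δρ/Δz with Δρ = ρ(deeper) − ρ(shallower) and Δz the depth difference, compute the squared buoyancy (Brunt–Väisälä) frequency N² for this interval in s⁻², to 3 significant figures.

2.41 × 10⁻⁴ s⁻²

Δρ = 1028.805 − 1027.216 = 1.589 kg m⁻³ over Δz = 71 − 8 = 63 m.
N² = (9.8/1025) × (1.589/63) = 2.4115 × 10⁻⁴ s⁻² ≈ 2.41 × 10⁻⁴ s⁻².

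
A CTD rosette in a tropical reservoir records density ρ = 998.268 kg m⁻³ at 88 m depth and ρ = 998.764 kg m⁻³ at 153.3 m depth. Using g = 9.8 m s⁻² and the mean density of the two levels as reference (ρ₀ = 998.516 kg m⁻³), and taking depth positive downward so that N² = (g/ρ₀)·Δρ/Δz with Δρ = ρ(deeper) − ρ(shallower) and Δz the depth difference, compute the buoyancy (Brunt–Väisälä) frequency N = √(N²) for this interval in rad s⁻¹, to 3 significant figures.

Δρ = 998.764 − 998.268 = 0.496 kg m⁻³ over Δz = 153.3 − 88 = 65.3 m.
N² = (9.8/998.516) × (0.496/65.3) = 7.4549 × 10⁻⁵ s⁻².
N = √(7.4549 × 10⁻⁵) = 8.6342 × 10⁻³ rad s⁻¹ ≈ 8.63 × 10⁻³ rad s⁻¹.
A positive N² confirms static stability across the interval.

8.63 × 10⁻³ rad s⁻¹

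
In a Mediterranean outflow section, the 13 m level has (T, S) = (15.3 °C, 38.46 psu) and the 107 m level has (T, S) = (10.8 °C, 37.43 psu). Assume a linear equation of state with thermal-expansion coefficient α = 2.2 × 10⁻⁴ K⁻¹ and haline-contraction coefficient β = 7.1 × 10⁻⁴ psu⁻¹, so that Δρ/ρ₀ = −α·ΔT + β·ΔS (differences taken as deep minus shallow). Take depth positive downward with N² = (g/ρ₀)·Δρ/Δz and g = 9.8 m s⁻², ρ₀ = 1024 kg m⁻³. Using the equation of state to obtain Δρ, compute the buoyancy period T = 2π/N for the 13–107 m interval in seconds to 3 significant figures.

1.21 × 10³ s

ΔT = -4.5 K, ΔS = -1.03 psu (deep − shallow).
Δρ/ρ₀ = −αΔT + βΔS = 9.90 × 10⁻⁴ − 7.313 × 10⁻⁴ = 2.587 × 10⁻⁴, so Δρ ≈ 0.2649 kg m⁻³.
N² = (g/ρ₀)·Δρ/Δz = g·(Δρ/ρ₀)/Δz = 9.8 × 2.587 × 10⁻⁴ / 94 = 2.6971 × 10⁻⁵ s⁻².
N = √(2.6971 × 10⁻⁵) = 5.1934 × 10⁻³ rad s⁻¹ → T = 2π/N = 1.2098 × 10³ s ≈ 1.21 × 10³ s.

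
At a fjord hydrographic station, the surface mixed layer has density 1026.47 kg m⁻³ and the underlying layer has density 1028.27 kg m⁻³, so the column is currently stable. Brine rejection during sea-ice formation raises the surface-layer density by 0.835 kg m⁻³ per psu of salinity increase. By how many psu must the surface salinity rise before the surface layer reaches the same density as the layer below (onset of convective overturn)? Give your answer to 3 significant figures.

Density deficit of the surface layer: 1028.27 − 1026.47 = 1.8 kg m⁻³.
Required change = 1.8 / 0.835 = 2.16 psu.

2.16 psu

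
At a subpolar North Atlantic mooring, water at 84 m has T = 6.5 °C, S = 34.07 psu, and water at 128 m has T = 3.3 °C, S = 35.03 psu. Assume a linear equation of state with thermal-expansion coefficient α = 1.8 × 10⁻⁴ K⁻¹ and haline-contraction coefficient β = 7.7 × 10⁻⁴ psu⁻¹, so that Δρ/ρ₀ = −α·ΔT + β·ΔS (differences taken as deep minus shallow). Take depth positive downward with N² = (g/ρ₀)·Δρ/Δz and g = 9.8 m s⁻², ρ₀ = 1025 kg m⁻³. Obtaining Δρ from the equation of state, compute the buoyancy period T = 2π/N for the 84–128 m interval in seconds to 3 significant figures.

367 s

ΔT = -3.2 K, ΔS = +0.96 psu (deep − shallow).
Δρ/ρ₀ = −αΔT + βΔS = 5.76 × 10⁻⁴ + 7.392 × 10⁻⁴ = 1.3152 × 10⁻³, so Δρ ≈ 1.348 kg m⁻³.
N² = (g/ρ₀)·Δρ/Δz = g·(Δρ/ρ₀)/Δz = 9.8 × 1.3152 × 10⁻³ / 44 = 2.9293 × 10⁻⁴ s⁻².
N = √(2.9293 × 10⁻⁴) = 0.017115 rad s⁻¹ → T = 2π/N = 367.12 s ≈ 367 s.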